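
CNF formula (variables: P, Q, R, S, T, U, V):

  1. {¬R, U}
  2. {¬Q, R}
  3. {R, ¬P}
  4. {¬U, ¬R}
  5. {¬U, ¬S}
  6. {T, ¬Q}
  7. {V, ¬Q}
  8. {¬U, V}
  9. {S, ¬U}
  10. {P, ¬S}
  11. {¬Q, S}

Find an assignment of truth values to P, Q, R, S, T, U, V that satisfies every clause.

Q occurs only negated in the remaining clauses — set Q = False.
Pure literal: T appears only positively; assign T = True.
Try P = False.
  then S is forced to False.
  then U is forced to False.
  then R is forced to False.
V is now unconstrained; take V = True.
Every clause has at least one true literal under this assignment.

P=False, Q=False, R=False, S=False, T=True, U=False, V=True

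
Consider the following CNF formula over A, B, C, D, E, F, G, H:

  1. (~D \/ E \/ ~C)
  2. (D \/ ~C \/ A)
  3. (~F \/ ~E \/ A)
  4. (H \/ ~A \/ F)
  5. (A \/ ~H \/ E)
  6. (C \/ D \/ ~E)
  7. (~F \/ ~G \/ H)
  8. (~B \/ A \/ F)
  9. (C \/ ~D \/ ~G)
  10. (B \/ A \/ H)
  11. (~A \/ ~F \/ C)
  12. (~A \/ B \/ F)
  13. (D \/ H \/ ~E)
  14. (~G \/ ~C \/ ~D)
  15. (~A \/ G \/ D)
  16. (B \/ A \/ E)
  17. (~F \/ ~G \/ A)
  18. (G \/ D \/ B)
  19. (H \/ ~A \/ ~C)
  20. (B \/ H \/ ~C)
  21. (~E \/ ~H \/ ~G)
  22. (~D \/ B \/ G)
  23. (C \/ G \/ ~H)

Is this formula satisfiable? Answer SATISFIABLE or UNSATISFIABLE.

SATISFIABLE

Set A = True and propagate.
For the remaining variables, B = True, C = False, D = False, E = False, F = False, G = True, H = True works.
So A=T, B=T, C=F, D=F, E=F, F=F, G=T, H=T is a satisfying assignment.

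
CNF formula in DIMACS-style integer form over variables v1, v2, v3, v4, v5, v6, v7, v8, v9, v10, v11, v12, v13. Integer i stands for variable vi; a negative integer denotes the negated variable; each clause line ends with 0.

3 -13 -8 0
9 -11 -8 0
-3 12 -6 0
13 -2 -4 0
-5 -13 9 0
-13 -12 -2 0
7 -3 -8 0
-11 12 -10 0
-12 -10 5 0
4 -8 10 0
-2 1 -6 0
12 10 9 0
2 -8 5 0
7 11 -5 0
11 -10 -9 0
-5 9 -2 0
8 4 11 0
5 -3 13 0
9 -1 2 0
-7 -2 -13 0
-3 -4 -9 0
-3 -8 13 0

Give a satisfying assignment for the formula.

Set v1 = False and propagate.
Try v2 = False.
For the remaining variables, v3 = False, v4 = False, v5 = True, v6 = True, v7 = False, v8 = True, v9 = True, v10 = True, v11 = True, v12 = True, v13 = False works.
Every clause has at least one true literal under this assignment.

v1=F  v2=F  v3=F  v4=F  v5=T  v6=T  v7=F  v8=T  v9=T  v10=T  v11=T  v12=T  v13=F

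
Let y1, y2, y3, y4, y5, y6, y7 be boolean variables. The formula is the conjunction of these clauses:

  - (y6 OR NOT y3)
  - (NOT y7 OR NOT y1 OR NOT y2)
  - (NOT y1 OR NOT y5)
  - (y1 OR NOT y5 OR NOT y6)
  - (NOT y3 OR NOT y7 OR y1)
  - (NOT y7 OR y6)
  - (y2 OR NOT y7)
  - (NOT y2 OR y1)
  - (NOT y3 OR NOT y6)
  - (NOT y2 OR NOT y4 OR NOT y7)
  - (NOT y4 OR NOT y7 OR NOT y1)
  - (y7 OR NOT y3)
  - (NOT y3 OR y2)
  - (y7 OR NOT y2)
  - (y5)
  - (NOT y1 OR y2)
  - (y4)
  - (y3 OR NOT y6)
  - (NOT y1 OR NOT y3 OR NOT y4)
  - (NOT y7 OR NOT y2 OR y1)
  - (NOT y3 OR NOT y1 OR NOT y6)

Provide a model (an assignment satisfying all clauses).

y1=F  y2=F  y3=F  y4=T  y5=T  y6=F  y7=F

Check each clause:
  1. (y6 OR NOT y3) — NOT y3 is true.
  2. (NOT y1 OR NOT y2 OR NOT y7) — NOT y7 is true.
  3. (NOT y1 OR NOT y5) — NOT y1 is true.
  4. (NOT y6 OR NOT y5 OR y1) — NOT y6 is true.
  5. (y1 OR NOT y3 OR NOT y7) — NOT y3 is true.
  6. (NOT y7 OR y6) — NOT y7 is true.
  7. (y2 OR NOT y7) — NOT y7 is true.
  8. (y1 OR NOT y2) — NOT y2 is true.
  9. (NOT y6 OR NOT y3) — NOT y6 is true.
  10. (NOT y2 OR NOT y7 OR NOT y4) — NOT y7 is true.
  11. (NOT y7 OR NOT y1 OR NOT y4) — NOT y7 is true.
  12. (y7 OR NOT y3) — NOT y3 is true.
  13. (NOT y3 OR y2) — NOT y3 is true.
  14. (NOT y2 OR y7) — NOT y2 is true.
  15. (y5) — y5 is true.
  16. (NOT y1 OR y2) — NOT y1 is true.
  17. (y4) — y4 is true.
  18. (NOT y6 OR y3) — NOT y6 is true.
  19. (NOT y3 OR NOT y1 OR NOT y4) — NOT y3 is true.
  20. (y1 OR NOT y7 OR NOT y2) — NOT y7 is true.
  21. (NOT y6 OR NOT y3 OR NOT y1) — NOT y6 is true.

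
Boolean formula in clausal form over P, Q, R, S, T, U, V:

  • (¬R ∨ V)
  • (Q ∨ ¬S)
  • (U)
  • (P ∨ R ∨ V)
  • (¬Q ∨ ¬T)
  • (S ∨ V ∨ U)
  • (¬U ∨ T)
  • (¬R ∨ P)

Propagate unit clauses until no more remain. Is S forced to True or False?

False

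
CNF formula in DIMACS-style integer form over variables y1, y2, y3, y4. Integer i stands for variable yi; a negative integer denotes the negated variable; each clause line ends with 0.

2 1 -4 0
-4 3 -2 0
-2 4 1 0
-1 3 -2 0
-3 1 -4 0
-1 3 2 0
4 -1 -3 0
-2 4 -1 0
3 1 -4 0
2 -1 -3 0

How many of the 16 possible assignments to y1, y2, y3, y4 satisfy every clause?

The models are:
  y1=F y2=F y3=F y4=F
  y1=F y2=F y3=T y4=F
  y1=T y2=T y3=T y4=T
Count: 3.

3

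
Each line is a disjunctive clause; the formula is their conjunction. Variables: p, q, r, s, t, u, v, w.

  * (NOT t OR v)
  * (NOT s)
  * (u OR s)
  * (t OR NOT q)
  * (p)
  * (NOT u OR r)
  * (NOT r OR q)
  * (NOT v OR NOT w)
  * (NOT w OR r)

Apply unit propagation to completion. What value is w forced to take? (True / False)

False

(NOT s) stands alone — s = False.
From (s OR u) and s = False: u = True.
(p) is a unit clause: p = True.
(r OR NOT u): since u = True, the clause reduces to (r). r = True.
(NOT r OR q) with r = True leaves only q, so q = True.
(t OR NOT q): since q = True, the clause reduces to (t). t = True.
(v OR NOT t): since t = True, the clause reduces to (v). v = True.
(NOT w OR NOT v): since v = True, the clause reduces to (NOT w). w = False.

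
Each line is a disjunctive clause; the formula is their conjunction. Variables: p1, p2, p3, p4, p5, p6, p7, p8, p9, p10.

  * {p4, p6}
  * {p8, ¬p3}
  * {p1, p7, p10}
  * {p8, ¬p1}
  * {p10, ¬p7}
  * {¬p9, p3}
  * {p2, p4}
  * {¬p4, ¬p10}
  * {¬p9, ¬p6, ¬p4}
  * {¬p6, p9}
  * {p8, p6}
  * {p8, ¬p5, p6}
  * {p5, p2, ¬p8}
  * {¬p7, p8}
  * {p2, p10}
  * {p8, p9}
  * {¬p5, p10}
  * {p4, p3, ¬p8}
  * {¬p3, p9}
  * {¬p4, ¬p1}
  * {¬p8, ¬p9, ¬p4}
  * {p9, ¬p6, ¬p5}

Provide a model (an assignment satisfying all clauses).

p1 = True, p2 = True, p3 = True, p4 = False, p5 = False, p6 = True, p7 = False, p8 = True, p9 = True, p10 = False

p2 occurs only positively in the remaining clauses — set p2 = True.
Try p1 = True.
  then p8 is forced to True.
  then p4 is forced to False.
  then p6 is forced to True.
  then p9 is forced to True.
  then p3 is forced to True.
Set p5 = False and propagate.
For the remaining variables, p7 = False, p10 = False works.
Check each clause:
  1. {p4, p6} — p6 is true.
  2. {¬p3, p8} — p8 is true.
  3. {p7, p1, p10} — p1 is true.
  4. {¬p1, p8} — p8 is true.
  5. {¬p7, p10} — ¬p7 is true.
  6. {p3, ¬p9} — p3 is true.
  7. {p4, p2} — p2 is true.
  8. {¬p4, ¬p10} — ¬p4 is true.
  9. {¬p9, ¬p6, ¬p4} — ¬p4 is true.
  10. {¬p6, p9} — p9 is true.
  11. {p6, p8} — p8 is true.
  12. {p6, ¬p5, p8} — p8 is true.
  13. {p5, p2, ¬p8} — p2 is true.
  14. {¬p7, p8} — p8 is true.
  15. {p2, p10} — p2 is true.
  16. {p8, p9} — p8 is true.
  17. {p10, ¬p5} — ¬p5 is true.
  18. {p4, ¬p8, p3} — p3 is true.
  19. {p9, ¬p3} — p9 is true.
  20. {¬p4, ¬p1} — ¬p4 is true.
  21. {¬p9, ¬p8, ¬p4} — ¬p4 is true.
  22. {¬p6, p9, ¬p5} — p9 is true.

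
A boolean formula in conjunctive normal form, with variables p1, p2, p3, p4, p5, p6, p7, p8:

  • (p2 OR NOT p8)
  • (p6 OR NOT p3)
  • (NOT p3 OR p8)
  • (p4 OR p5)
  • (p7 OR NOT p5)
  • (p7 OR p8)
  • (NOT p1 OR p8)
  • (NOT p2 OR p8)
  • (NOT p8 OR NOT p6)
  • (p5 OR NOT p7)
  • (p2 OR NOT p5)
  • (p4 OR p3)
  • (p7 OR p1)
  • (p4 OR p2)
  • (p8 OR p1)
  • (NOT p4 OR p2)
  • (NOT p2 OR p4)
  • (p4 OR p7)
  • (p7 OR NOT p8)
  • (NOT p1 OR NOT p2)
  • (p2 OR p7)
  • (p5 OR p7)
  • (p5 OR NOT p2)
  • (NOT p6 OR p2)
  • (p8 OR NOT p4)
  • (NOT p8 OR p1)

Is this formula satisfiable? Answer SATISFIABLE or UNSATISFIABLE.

UNSATISFIABLE

p2 = True:
  propagation gives p8=True, p6=False, p3=False, p4=True; an empty clause results — contradiction.
p2 = False:
  propagation gives p8=False, p3=False, p7=True, p1=False; an empty clause results — contradiction.
Every branch closes, so no satisfying assignment exists.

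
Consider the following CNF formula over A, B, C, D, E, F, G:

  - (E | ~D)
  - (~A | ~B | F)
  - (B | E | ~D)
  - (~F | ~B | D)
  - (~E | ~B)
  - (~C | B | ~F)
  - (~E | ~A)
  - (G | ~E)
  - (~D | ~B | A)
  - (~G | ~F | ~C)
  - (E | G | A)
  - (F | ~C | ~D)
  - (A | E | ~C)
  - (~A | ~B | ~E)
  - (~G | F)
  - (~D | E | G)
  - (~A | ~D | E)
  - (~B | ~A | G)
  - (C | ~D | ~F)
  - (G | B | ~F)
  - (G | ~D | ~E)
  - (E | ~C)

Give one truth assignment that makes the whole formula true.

A = T, B = F, C = F, D = F, E = F, F = F, G = F

Check each clause:
  1. (E | ~D) — ~D is true.
  2. (~A | ~B | F) — ~B is true.
  3. (B | ~D | E) — ~D is true.
  4. (~F | D | ~B) — ~F is true.
  5. (~B | ~E) — ~E is true.
  6. (B | ~F | ~C) — ~F is true.
  7. (~E | ~A) — ~E is true.
  8. (G | ~E) — ~E is true.
  9. (~D | ~B | A) — A is true.
  10. (~F | ~C | ~G) — ~G is true.
  11. (G | A | E) — A is true.
  12. (~C | ~D | F) — ~D is true.
  13. (~C | A | E) — A is true.
  14. (~A | ~B | ~E) — ~E is true.
  15. (F | ~G) — ~G is true.
  16. (G | ~D | E) — ~D is true.
  17. (E | ~D | ~A) — ~D is true.
  18. (~B | ~A | G) — ~B is true.
  19. (C | ~D | ~F) — ~F is true.
  20. (~F | G | B) — ~F is true.
  21. (~E | ~D | G) — ~E is true.
  22. (E | ~C) — ~C is true.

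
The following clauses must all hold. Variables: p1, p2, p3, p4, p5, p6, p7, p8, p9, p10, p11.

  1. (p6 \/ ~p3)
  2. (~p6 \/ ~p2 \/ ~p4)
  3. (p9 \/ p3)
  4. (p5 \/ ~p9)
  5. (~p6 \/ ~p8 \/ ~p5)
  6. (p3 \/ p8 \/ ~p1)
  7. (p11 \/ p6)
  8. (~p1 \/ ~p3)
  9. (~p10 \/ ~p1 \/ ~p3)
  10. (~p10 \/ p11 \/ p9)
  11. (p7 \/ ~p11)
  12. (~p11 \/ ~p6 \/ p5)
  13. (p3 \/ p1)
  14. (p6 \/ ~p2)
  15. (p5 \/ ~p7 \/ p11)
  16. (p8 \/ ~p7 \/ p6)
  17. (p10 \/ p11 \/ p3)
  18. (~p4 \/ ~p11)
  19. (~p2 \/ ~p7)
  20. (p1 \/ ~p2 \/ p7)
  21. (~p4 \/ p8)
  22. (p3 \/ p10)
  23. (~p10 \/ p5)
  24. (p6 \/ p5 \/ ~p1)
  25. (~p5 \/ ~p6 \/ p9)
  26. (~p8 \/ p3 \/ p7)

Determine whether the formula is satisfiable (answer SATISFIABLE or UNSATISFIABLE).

Pure literal: p2 appears only negated; assign p2 = False.
Pure literal: p4 appears only negated; assign p4 = False.
Set p1 = False and propagate.
  then p3 is forced to True.
  then p6 is forced to True.
Set p5 = True and propagate.
  then p8 is forced to False.
  then p9 is forced to True.
Try p7 = False.
  then p11 is forced to False.
p10 is now unconstrained; take p10 = True.
So p1=F, p2=F, p3=T, p4=F, p5=T, p6=T, p7=F, p8=F, p9=T, p10=T, p11=F is a satisfying assignment.

SATISFIABLE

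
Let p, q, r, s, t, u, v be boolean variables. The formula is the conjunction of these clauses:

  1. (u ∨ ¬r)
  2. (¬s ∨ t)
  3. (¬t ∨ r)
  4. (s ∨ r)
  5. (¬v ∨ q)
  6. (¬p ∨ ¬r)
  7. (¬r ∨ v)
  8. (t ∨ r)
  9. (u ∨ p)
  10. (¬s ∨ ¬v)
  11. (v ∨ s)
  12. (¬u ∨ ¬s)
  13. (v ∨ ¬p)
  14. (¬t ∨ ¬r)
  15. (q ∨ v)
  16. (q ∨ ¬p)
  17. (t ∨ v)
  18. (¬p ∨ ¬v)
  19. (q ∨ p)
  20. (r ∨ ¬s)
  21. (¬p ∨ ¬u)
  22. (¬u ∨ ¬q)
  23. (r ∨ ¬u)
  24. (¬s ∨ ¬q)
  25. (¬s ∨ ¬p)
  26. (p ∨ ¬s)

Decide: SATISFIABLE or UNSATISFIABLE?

p = True:
  propagation gives r=False, t=False; an empty clause results — contradiction.
p = False:
  propagation gives u=True, s=False, r=True, v=True; an empty clause results — contradiction.
Every branch closes, so no satisfying assignment exists.

UNSATISFIABLE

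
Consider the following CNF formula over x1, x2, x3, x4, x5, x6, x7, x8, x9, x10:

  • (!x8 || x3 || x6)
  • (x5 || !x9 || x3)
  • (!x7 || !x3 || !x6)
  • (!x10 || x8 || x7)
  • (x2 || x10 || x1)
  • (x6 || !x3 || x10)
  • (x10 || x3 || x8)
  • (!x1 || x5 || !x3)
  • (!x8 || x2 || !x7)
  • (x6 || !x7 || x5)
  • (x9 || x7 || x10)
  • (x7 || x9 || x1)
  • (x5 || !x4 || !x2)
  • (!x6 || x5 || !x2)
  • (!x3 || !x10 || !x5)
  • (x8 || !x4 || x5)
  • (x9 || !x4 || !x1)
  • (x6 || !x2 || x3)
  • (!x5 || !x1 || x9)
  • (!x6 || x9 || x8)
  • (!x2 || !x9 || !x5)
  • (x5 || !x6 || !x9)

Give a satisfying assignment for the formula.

x1=0, x2=1, x3=0, x4=1, x5=1, x6=1, x7=1, x8=1, x9=0, x10=1

Check each clause:
  1. (x3 || x6 || !x8) — x6 is true.
  2. (x3 || x5 || !x9) — x5 is true.
  3. (!x7 || !x3 || !x6) — !x3 is true.
  4. (x8 || x7 || !x10) — x8 is true.
  5. (x1 || x2 || x10) — x2 is true.
  6. (x10 || x6 || !x3) — x10 is true.
  7. (x3 || x8 || x10) — x8 is true.
  8. (x5 || !x3 || !x1) — !x3 is true.
  9. (x2 || !x8 || !x7) — x2 is true.
  10. (x6 || !x7 || x5) — x5 is true.
  11. (x7 || x9 || x10) — x10 is true.
  12. (x9 || x7 || x1) — x7 is true.
  13. (x5 || !x4 || !x2) — x5 is true.
  14. (!x6 || x5 || !x2) — x5 is true.
  15. (!x3 || !x5 || !x10) — !x3 is true.
  16. (!x4 || x5 || x8) — x8 is true.
  17. (x9 || !x1 || !x4) — !x1 is true.
  18. (x6 || !x2 || x3) — x6 is true.
  19. (x9 || !x1 || !x5) — !x1 is true.
  20. (!x6 || x8 || x9) — x8 is true.
  21. (!x9 || !x5 || !x2) — !x9 is true.
  22. (x5 || !x9 || !x6) — x5 is true.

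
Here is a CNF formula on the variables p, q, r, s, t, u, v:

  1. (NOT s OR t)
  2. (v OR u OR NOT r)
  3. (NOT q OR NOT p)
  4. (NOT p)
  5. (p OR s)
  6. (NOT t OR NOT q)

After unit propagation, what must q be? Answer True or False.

False

(NOT p) stands alone — p = False.
(s OR p): since p = False, the clause reduces to (s). s = True.
From (NOT s OR t) and s = True: t = True.
(NOT q OR NOT t): since t = True, the clause reduces to (NOT q). q = False.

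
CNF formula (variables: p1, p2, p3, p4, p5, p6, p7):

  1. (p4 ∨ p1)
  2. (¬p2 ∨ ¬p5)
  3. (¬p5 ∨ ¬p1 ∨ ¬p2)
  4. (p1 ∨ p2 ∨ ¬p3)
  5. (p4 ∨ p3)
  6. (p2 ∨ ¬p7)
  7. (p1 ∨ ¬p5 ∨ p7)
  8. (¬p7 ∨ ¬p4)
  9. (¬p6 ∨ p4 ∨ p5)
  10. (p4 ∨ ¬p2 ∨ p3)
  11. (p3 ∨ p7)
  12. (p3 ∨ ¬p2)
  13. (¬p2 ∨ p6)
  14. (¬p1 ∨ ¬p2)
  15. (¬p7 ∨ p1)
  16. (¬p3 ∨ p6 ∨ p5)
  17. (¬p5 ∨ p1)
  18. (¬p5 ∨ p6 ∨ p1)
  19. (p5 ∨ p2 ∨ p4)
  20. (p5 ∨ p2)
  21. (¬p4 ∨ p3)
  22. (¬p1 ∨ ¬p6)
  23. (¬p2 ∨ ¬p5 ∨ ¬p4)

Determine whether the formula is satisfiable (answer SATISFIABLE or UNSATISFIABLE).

Try p1 = False.
  then p4 is forced to True.
  then p7 is forced to False.
  then p5 is forced to False.
  then p3 is forced to True.
  then p2 is forced to True.
  then p6 is forced to True.
Every clause has at least one true literal under this assignment.
So p1 = False, p2 = True, p3 = True, p4 = True, p5 = False, p6 = True, p7 = False is a satisfying assignment.

SATISFIABLE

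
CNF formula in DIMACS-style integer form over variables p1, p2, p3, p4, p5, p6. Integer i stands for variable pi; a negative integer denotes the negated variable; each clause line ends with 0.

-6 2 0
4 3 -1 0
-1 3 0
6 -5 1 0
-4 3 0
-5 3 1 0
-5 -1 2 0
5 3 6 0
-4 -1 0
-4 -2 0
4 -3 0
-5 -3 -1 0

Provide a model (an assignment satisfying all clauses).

p1 = False, p2 = False, p3 = True, p4 = True, p5 = False, p6 = False

Branch on p1: take p1 = False.
The remaining clauses are satisfied by p2 = False, p3 = True, p4 = True, p5 = False, p6 = False.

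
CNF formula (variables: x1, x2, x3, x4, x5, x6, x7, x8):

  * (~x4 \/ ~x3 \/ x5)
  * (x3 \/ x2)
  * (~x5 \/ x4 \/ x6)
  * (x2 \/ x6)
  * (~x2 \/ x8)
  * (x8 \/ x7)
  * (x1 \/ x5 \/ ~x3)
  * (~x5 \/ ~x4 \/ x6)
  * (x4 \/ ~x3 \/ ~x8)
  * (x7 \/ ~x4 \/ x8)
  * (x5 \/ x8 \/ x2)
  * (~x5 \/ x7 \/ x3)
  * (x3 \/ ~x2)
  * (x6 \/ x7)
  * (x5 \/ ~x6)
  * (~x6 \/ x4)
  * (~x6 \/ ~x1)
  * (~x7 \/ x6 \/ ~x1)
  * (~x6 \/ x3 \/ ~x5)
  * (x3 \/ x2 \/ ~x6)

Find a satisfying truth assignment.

Try x1 = False.
Set x2 = True and propagate.
  then x8 is forced to True.
  then x3 is forced to True.
  then x5 is forced to True.
  then x4 is forced to True.
  then x6 is forced to True.
x7 is now unconstrained; take x7 = True.

x1=F  x2=T  x3=T  x4=T  x5=T  x6=T  x7=T  x8=T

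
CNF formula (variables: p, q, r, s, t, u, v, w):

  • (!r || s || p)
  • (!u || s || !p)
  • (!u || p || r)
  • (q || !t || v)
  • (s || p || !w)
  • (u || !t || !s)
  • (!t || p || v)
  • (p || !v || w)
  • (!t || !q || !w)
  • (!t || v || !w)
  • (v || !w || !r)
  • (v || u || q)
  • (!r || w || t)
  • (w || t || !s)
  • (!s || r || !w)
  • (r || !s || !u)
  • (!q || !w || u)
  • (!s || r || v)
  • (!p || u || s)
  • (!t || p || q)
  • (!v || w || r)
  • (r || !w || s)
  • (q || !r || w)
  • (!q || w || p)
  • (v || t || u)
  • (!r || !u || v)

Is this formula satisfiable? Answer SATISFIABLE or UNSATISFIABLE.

SATISFIABLE

Try p = True.
Branch on q: take q = False.
Set r = True and propagate.
  then w is forced to True.
  then v is forced to True.
The remaining clauses are satisfied by s = True, t = False, u = True.
Every clause has at least one true literal under this assignment.
So p = 1, q = 0, r = 1, s = 1, t = 0, u = 1, v = 1, w = 1 is a satisfying assignment.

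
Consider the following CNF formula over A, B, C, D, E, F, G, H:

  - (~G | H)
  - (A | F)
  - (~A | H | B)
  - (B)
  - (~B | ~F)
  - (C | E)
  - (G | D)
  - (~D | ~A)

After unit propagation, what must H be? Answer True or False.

(B) is a unit clause: B = True.
(~F | ~B) with B = True leaves only ~F, so F = False.
(F | A): since F = False, the clause reduces to (A). A = True.
(~A | ~D): since A = True, the clause reduces to (~D). D = False.
(G | D): since D = False, the clause reduces to (G). G = True.
From (~G | H) and G = True: H = True.

True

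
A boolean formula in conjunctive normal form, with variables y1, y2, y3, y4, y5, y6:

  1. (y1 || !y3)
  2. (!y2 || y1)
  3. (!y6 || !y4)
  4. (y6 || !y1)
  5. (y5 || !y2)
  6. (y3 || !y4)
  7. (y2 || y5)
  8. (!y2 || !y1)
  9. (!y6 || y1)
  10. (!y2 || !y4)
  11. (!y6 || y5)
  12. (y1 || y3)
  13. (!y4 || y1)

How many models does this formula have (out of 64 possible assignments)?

The models are:
  y1=T y2=F y3=F y4=F y5=T y6=T
  y1=T y2=F y3=T y4=F y5=T y6=T
That's 2 in total.

2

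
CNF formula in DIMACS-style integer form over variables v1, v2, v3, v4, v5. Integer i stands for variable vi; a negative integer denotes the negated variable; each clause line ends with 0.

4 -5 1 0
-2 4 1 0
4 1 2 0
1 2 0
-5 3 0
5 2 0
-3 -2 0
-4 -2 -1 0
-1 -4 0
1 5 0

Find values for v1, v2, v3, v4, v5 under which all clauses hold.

v1 = T  v2 = T  v3 = F  v4 = F  v5 = F

Check each clause:
  1. (~v5 \/ v1 \/ v4) — v1 is true.
  2. (~v2 \/ v4 \/ v1) — v1 is true.
  3. (v2 \/ v4 \/ v1) — v1 is true.
  4. (v2 \/ v1) — v1 is true.
  5. (v3 \/ ~v5) — ~v5 is true.
  6. (v2 \/ v5) — v2 is true.
  7. (~v2 \/ ~v3) — ~v3 is true.
  8. (~v2 \/ ~v4 \/ ~v1) — ~v4 is true.
  9. (~v4 \/ ~v1) — ~v4 is true.
  10. (v1 \/ v5) — v1 is true.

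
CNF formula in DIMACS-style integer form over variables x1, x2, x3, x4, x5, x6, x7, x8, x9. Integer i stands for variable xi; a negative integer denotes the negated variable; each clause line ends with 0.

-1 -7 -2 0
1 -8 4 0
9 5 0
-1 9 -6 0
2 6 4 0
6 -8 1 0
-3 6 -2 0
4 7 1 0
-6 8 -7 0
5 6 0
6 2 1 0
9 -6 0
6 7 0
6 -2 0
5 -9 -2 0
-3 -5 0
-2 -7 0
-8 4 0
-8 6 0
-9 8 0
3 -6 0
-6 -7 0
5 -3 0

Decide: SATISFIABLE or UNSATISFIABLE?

SATISFIABLE

Pure literal: x4 appears only positively; assign x4 = True.
Set x1 = True and propagate.
For the remaining variables, x2 = False, x3 = False, x5 = True, x6 = False, x7 = True, x8 = False, x9 = False works.
Every clause has at least one true literal under this assignment.
So x1 = 1, x2 = 0, x3 = 0, x4 = 1, x5 = 1, x6 = 0, x7 = 1, x8 = 0, x9 = 0 is a satisfying assignment.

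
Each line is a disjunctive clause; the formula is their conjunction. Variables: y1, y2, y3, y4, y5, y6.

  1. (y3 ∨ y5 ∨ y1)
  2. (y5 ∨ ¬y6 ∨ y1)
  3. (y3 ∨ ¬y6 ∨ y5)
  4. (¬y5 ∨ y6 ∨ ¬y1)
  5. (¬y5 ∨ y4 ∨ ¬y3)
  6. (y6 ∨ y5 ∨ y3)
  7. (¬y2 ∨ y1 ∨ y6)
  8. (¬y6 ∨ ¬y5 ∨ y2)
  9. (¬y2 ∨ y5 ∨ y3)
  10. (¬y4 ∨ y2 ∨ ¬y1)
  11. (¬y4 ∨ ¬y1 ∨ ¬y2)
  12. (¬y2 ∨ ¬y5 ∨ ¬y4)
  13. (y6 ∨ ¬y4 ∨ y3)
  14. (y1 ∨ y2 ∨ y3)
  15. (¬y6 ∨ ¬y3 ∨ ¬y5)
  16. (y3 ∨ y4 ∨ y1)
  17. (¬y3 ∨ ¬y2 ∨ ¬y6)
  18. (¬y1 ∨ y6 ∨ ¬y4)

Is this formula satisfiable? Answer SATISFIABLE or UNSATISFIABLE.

SATISFIABLE

Branch on y1: take y1 = False.
Branch on y2: take y2 = False.
  then y3 is forced to True.
The remaining clauses are satisfied by y4 = True, y5 = True, y6 = False.
Every clause has at least one true literal under this assignment.
So y1=F  y2=F  y3=T  y4=T  y5=T  y6=F is a satisfying assignment.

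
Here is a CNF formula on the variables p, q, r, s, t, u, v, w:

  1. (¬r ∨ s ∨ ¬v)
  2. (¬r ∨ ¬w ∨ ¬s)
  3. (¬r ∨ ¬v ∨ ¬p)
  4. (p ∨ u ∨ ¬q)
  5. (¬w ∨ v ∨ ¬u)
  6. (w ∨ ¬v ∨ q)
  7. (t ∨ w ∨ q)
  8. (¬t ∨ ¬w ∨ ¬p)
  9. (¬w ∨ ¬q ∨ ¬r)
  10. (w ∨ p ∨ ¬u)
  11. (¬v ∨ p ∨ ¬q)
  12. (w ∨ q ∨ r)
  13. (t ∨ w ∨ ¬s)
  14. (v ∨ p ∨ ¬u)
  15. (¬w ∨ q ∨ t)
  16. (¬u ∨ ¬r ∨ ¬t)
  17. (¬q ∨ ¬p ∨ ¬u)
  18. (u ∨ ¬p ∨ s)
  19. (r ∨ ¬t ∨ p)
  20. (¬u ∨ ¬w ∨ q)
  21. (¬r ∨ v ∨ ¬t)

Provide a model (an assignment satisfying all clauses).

p=True, q=True, r=False, s=True, t=True, u=False, v=True, w=False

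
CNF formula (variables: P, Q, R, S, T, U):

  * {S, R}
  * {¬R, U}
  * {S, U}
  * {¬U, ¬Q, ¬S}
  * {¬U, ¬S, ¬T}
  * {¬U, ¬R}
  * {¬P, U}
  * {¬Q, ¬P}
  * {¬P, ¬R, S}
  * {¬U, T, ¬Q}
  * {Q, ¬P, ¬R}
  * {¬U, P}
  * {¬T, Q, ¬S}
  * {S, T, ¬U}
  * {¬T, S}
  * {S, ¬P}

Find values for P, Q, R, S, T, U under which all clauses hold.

P=T  Q=F  R=F  S=T  T=F  U=T

Check each clause:
  1. {S, R} — S is true.
  2. {¬R, U} — ¬R is true.
  3. {S, U} — S is true.
  4. {¬Q, ¬S, ¬U} — ¬Q is true.
  5. {¬S, ¬U, ¬T} — ¬T is true.
  6. {¬U, ¬R} — ¬R is true.
  7. {¬P, U} — U is true.
  8. {¬Q, ¬P} — ¬Q is true.
  9. {¬R, S, ¬P} — S is true.
  10. {¬Q, T, ¬U} — ¬Q is true.
  11. {¬P, Q, ¬R} — ¬R is true.
  12. {P, ¬U} — P is true.
  13. {¬T, Q, ¬S} — ¬T is true.
  14. {¬U, T, S} — S is true.
  15. {S, ¬T} — ¬T is true.
  16. {¬P, S} — S is true.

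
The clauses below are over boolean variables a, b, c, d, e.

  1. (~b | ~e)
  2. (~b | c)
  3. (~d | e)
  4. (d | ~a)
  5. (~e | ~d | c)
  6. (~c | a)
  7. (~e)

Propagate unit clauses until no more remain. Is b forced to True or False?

False

Unit clause (~e) sets e = False.
In (~d | e), e is now false; ~d must hold, so d = False.
From (d | ~a) and d = False: a = False.
In (a | ~c), a is now false; ~c must hold, so c = False.
From (c | ~b) and c = False: b = False.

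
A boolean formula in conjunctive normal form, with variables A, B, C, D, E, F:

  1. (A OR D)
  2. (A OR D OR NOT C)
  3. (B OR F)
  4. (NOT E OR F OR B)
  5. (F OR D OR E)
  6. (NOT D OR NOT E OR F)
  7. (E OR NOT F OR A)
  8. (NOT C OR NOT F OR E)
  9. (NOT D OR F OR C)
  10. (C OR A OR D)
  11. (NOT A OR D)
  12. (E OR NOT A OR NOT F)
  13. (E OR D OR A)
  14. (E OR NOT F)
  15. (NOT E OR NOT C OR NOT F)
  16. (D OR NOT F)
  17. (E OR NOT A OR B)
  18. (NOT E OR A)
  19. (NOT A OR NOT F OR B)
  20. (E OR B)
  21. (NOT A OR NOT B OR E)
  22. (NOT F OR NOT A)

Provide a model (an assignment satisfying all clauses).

A = False  B = True  C = True  D = True  E = False  F = False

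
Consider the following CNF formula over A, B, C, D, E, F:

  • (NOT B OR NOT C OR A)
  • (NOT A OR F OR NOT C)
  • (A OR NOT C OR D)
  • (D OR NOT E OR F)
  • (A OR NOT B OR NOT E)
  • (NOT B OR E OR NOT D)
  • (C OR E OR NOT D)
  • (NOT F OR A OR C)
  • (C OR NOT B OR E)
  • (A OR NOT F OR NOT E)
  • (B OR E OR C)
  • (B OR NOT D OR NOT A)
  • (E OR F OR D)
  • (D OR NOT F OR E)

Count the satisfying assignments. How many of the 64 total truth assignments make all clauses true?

11

Split on E, then A.
  E=T, A=T: 7 of the 16 assignments to (B,C,D,F) work.
  E=T, A=F: remaining (B,C,D,F) ∈ {(F,F,T,F); (F,T,T,F)} — 2.
  E=F, A=T: no assignment works — 0.
  E=F, A=F: remaining (B,C,D,F) ∈ {(F,T,T,F); (F,T,T,T)} — 2.
Total: 7 + 2 + 0 + 2 = 11.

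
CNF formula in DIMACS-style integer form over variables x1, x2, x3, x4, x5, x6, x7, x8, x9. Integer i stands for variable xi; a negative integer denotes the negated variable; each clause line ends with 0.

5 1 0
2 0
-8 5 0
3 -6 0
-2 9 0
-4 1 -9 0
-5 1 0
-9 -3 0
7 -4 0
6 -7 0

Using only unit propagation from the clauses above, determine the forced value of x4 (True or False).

Unit clause (x2) sets x2 = True.
(~x2 | x9): since x2 = True, the clause reduces to (x9). x9 = True.
(~x3 | ~x9) with x9 = True leaves only ~x3, so x3 = False.
(x3 | ~x6): since x3 = False, the clause reduces to (~x6). x6 = False.
In (x6 | ~x7), x6 is now false; ~x7 must hold, so x7 = False.
From (x7 | ~x4) and x7 = False: x4 = False.

False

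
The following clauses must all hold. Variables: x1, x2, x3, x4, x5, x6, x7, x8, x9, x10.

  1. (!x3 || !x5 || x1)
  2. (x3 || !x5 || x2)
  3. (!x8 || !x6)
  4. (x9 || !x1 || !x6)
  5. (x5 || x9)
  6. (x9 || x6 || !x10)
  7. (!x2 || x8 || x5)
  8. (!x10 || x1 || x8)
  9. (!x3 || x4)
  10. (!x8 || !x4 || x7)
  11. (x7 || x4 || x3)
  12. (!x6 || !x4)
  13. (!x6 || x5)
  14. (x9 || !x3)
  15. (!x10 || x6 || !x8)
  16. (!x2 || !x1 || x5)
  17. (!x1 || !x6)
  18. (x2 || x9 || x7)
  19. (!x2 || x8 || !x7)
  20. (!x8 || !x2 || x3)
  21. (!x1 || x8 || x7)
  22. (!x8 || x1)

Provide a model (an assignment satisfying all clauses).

x9 occurs only positively in the remaining clauses — set x9 = True.
Try x1 = True.
  then x6 is forced to False.
The remaining clauses are satisfied by x2 = False, x3 = False, x4 = False, x5 = False, x7 = True, x8 = False, x10 = True.
Every clause has at least one true literal under this assignment.

x1=T, x2=F, x3=F, x4=F, x5=F, x6=F, x7=T, x8=F, x9=T, x10=T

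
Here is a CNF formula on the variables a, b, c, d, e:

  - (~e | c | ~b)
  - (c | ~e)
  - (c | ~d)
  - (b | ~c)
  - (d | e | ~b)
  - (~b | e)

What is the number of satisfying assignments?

6

The models are:
  a=0 b=0 c=0 d=0 e=0
  a=0 b=1 c=1 d=0 e=1
  a=0 b=1 c=1 d=1 e=1
  a=1 b=0 c=0 d=0 e=0
  a=1 b=1 c=1 d=0 e=1
  a=1 b=1 c=1 d=1 e=1
That's 6 in total.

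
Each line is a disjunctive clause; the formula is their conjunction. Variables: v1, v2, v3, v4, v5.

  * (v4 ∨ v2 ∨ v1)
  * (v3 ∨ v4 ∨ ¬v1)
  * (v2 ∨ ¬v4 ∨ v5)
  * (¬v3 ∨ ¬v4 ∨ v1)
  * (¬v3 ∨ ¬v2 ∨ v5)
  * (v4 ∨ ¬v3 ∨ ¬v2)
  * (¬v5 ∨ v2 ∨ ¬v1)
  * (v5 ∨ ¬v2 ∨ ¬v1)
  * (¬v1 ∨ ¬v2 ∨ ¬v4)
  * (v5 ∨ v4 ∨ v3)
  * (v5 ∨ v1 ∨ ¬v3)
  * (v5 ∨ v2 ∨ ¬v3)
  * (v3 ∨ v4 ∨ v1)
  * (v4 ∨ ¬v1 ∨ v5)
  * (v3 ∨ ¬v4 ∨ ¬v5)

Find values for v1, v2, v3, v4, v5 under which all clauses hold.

Set v1 = False and propagate.
Set v2 = True and propagate.
Branch on v3: take v3 = False.
  then v4 is forced to True.
  then v5 is forced to False.

v1=False, v2=True, v3=False, v4=True, v5=False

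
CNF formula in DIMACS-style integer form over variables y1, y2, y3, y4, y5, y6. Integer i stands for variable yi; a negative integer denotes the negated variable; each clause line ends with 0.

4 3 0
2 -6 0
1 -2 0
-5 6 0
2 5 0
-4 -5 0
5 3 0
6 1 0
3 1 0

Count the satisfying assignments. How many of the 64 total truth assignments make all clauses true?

5

The models are:
  y1=T y2=T y3=T y4=F y5=F y6=F
  y1=T y2=T y3=T y4=F y5=F y6=T
  y1=T y2=T y3=T y4=F y5=T y6=T
  y1=T y2=T y3=T y4=T y5=F y6=F
  y1=T y2=T y3=T y4=T y5=F y6=T
That's 5 in total.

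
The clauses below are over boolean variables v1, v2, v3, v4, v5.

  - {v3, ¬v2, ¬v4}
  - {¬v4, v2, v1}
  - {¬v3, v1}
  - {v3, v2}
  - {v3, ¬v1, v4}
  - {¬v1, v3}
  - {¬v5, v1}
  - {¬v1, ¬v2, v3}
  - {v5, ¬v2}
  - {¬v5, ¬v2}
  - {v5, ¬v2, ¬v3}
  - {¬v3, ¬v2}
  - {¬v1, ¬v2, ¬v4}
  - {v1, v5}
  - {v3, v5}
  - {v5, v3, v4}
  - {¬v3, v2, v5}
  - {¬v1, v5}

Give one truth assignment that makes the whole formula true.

v1=T, v2=F, v3=T, v4=F, v5=T

Try v1 = True.
  then v3 is forced to True.
  then v2 is forced to False.
  then v5 is forced to True.
v4 is now unconstrained; take v4 = False.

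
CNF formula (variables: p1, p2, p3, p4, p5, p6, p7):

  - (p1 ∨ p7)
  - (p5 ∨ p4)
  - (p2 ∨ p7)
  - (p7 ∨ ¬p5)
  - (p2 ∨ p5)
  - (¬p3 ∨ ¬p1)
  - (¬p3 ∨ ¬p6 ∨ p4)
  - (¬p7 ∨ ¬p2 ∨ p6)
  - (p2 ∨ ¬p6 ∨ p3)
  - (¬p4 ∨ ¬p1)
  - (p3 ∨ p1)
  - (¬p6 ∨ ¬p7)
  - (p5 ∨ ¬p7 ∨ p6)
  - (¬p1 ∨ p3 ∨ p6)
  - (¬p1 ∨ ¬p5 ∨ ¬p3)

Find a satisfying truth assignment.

p1=False, p2=False, p3=True, p4=False, p5=True, p6=False, p7=True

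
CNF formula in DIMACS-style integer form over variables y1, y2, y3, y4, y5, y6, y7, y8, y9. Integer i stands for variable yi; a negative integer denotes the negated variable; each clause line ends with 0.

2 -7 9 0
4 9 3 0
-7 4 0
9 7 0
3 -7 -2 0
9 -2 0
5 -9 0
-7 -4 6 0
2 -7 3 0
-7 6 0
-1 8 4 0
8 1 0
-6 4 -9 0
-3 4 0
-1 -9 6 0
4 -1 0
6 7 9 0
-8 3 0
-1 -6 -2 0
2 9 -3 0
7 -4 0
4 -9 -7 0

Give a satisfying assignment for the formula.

Pure literal: y5 appears only positively; assign y5 = True.
Try y1 = False.
  then y8 is forced to True.
  then y3 is forced to True.
  then y4 is forced to True.
  then y7 is forced to True.
  then y6 is forced to True.
Try y2 = True.
  then y9 is forced to True.
Every clause has at least one true literal under this assignment.

y1=F, y2=T, y3=T, y4=T, y5=T, y6=T, y7=T, y8=T, y9=T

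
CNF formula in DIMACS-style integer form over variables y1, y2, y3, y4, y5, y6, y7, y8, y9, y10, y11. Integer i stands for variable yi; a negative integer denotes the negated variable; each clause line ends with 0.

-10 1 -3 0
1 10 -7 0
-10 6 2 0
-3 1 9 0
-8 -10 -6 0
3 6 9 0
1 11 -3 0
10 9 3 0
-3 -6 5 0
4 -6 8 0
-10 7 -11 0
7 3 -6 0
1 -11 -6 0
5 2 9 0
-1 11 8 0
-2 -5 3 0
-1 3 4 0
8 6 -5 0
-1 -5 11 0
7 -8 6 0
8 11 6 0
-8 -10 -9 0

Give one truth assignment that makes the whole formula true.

y1=True, y2=True, y3=True, y4=False, y5=False, y6=False, y7=True, y8=True, y9=False, y10=True, y11=False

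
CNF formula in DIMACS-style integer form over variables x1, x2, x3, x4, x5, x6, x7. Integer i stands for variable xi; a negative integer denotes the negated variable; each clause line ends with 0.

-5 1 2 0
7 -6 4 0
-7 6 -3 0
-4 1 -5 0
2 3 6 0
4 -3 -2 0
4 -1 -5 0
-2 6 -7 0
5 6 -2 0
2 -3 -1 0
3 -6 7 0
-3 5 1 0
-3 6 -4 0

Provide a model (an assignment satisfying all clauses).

x1 = T, x2 = T, x3 = T, x4 = T, x5 = F, x6 = T, x7 = F

Branch on x1: take x1 = True.
Branch on x2: take x2 = True.
For the remaining variables, x3 = True, x4 = True, x5 = False, x6 = True, x7 = False works.
Check each clause:
  1. (¬x5 ∨ x1 ∨ x2) — x1 is true.
  2. (x4 ∨ ¬x6 ∨ x7) — x4 is true.
  3. (x6 ∨ ¬x7 ∨ ¬x3) — ¬x7 is true.
  4. (¬x4 ∨ ¬x5 ∨ x1) — x1 is true.
  5. (x3 ∨ x2 ∨ x6) — x2 is true.
  6. (x4 ∨ ¬x2 ∨ ¬x3) — x4 is true.
  7. (¬x5 ∨ ¬x1 ∨ x4) — ¬x5 is true.
  8. (¬x7 ∨ x6 ∨ ¬x2) — ¬x7 is true.
  9. (x6 ∨ x5 ∨ ¬x2) — x6 is true.
  10. (¬x3 ∨ ¬x1 ∨ x2) — x2 is true.
  11. (x7 ∨ x3 ∨ ¬x6) — x3 is true.
  12. (x1 ∨ ¬x3 ∨ x5) — x1 is true.
  13. (¬x3 ∨ x6 ∨ ¬x4) — x6 is true.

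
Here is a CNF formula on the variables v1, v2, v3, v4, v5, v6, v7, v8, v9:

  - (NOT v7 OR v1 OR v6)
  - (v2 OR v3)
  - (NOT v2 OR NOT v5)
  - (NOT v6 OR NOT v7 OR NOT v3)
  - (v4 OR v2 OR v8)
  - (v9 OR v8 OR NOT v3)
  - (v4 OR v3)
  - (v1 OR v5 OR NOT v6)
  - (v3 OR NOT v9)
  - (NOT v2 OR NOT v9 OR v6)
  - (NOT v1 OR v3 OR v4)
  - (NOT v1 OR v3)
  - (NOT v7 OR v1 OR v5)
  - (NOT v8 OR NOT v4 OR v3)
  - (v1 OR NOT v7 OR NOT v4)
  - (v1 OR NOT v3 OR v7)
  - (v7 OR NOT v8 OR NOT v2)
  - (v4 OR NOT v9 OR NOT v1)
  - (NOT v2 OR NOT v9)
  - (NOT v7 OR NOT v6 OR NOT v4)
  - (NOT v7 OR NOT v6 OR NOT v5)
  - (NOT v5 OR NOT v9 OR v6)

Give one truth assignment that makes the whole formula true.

v1=T, v2=T, v3=T, v4=F, v5=F, v6=F, v7=T, v8=T, v9=F

Check each clause:
  1. (v1 OR v6 OR NOT v7) — v1 is true.
  2. (v3 OR v2) — v2 is true.
  3. (NOT v2 OR NOT v5) — NOT v5 is true.
  4. (NOT v6 OR NOT v7 OR NOT v3) — NOT v6 is true.
  5. (v4 OR v8 OR v2) — v8 is true.
  6. (NOT v3 OR v9 OR v8) — v8 is true.
  7. (v3 OR v4) — v3 is true.
  8. (v1 OR NOT v6 OR v5) — v1 is true.
  9. (NOT v9 OR v3) — v3 is true.
  10. (NOT v2 OR v6 OR NOT v9) — NOT v9 is true.
  11. (v4 OR NOT v1 OR v3) — v3 is true.
  12. (v3 OR NOT v1) — v3 is true.
  13. (v5 OR NOT v7 OR v1) — v1 is true.
  14. (NOT v8 OR NOT v4 OR v3) — v3 is true.
  15. (v1 OR NOT v7 OR NOT v4) — NOT v4 is true.
  16. (NOT v3 OR v1 OR v7) — v1 is true.
  17. (NOT v8 OR v7 OR NOT v2) — v7 is true.
  18. (NOT v1 OR NOT v9 OR v4) — NOT v9 is true.
  19. (NOT v9 OR NOT v2) — NOT v9 is true.
  20. (NOT v6 OR NOT v7 OR NOT v4) — NOT v6 is true.
  21. (NOT v6 OR NOT v7 OR NOT v5) — NOT v6 is true.
  22. (NOT v9 OR v6 OR NOT v5) — NOT v5 is true.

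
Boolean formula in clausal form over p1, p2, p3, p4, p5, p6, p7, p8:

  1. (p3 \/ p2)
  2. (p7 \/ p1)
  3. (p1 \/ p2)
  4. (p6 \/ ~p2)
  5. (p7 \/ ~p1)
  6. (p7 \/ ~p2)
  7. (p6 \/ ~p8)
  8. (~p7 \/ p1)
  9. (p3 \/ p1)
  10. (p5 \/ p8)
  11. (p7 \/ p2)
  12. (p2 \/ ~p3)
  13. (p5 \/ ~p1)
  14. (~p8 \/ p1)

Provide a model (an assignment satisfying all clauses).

p1 = True, p2 = True, p3 = True, p4 = True, p5 = True, p6 = True, p7 = True, p8 = True

Pure literal: p5 appears only positively; assign p5 = True.
Pure literal: p6 appears only positively; assign p6 = True.
Try p1 = True.
  then p7 is forced to True.
For the remaining variables, p2 = True, p3 = True, p4 = True, p8 = True works.
Every clause has at least one true literal under this assignment.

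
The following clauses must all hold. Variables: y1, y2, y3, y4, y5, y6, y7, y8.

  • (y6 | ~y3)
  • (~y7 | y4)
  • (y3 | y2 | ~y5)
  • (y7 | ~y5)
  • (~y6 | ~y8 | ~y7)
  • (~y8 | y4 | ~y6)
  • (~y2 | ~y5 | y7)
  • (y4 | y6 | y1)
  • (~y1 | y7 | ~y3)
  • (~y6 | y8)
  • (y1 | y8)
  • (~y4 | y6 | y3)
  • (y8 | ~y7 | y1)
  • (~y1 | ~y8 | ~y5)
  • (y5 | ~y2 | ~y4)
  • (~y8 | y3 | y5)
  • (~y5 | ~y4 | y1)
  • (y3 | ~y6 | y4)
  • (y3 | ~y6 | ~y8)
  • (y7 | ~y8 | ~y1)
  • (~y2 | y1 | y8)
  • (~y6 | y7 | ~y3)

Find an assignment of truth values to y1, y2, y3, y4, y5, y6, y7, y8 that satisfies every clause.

y1 = True, y2 = True, y3 = False, y4 = False, y5 = False, y6 = False, y7 = False, y8 = False

Check each clause:
  1. (~y3 | y6) — ~y3 is true.
  2. (y4 | ~y7) — ~y7 is true.
  3. (~y5 | y3 | y2) — y2 is true.
  4. (~y5 | y7) — ~y5 is true.
  5. (~y7 | ~y8 | ~y6) — ~y8 is true.
  6. (~y6 | ~y8 | y4) — ~y8 is true.
  7. (~y2 | y7 | ~y5) — ~y5 is true.
  8. (y1 | y6 | y4) — y1 is true.
  9. (~y1 | ~y3 | y7) — ~y3 is true.
  10. (~y6 | y8) — ~y6 is true.
  11. (y8 | y1) — y1 is true.
  12. (y6 | y3 | ~y4) — ~y4 is true.
  13. (y8 | y1 | ~y7) — ~y7 is true.
  14. (~y8 | ~y5 | ~y1) — ~y8 is true.
  15. (~y4 | ~y2 | y5) — ~y4 is true.
  16. (~y8 | y5 | y3) — ~y8 is true.
  17. (~y4 | y1 | ~y5) — y1 is true.
  18. (y3 | y4 | ~y6) — ~y6 is true.
  19. (~y8 | ~y6 | y3) — ~y8 is true.
  20. (~y8 | y7 | ~y1) — ~y8 is true.
  21. (y1 | ~y2 | y8) — y1 is true.
  22. (y7 | ~y6 | ~y3) — ~y6 is true.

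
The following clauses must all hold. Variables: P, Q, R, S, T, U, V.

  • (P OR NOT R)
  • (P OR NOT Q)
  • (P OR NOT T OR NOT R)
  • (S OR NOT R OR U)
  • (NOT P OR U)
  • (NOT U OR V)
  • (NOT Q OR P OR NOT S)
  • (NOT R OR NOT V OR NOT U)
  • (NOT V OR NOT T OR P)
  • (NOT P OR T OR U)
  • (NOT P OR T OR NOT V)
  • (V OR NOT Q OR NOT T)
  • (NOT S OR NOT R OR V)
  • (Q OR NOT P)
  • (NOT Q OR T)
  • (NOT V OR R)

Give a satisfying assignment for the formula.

P = False, Q = False, R = False, S = False, T = True, U = False, V = False

Check each clause:
  1. (P OR NOT R) — NOT R is true.
  2. (P OR NOT Q) — NOT Q is true.
  3. (NOT R OR P OR NOT T) — NOT R is true.
  4. (NOT R OR U OR S) — NOT R is true.
  5. (U OR NOT P) — NOT P is true.
  6. (V OR NOT U) — NOT U is true.
  7. (P OR NOT Q OR NOT S) — NOT S is true.
  8. (NOT V OR NOT U OR NOT R) — NOT V is true.
  9. (NOT T OR NOT V OR P) — NOT V is true.
  10. (U OR NOT P OR T) — T is true.
  11. (NOT V OR NOT P OR T) — NOT V is true.
  12. (V OR NOT Q OR NOT T) — NOT Q is true.
  13. (V OR NOT S OR NOT R) — NOT S is true.
  14. (Q OR NOT P) — NOT P is true.
  15. (NOT Q OR T) — T is true.
  16. (NOT V OR R) — NOT V is true.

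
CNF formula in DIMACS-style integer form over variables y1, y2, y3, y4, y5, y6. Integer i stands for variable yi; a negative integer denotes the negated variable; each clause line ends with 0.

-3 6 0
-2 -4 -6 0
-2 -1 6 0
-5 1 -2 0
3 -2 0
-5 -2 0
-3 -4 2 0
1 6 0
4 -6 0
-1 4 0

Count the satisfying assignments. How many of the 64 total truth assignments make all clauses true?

The models are:
  y1=F y2=F y3=F y4=T y5=F y6=T
  y1=F y2=F y3=F y4=T y5=T y6=T
  y1=T y2=F y3=F y4=T y5=F y6=F
  y1=T y2=F y3=F y4=T y5=F y6=T
  y1=T y2=F y3=F y4=T y5=T y6=F
  y1=T y2=F y3=F y4=T y5=T y6=T
That's 6 in total.

6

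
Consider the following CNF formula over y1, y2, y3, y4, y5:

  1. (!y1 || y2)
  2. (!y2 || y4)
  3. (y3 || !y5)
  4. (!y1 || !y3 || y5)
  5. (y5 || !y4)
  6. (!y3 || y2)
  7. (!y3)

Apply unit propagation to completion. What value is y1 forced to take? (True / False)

False

(!y3) stands alone — y3 = False.
From (!y5 || y3) and y3 = False: y5 = False.
(!y4 || y5) with y5 = False leaves only !y4, so y4 = False.
(y4 || !y2): since y4 = False, the clause reduces to (!y2). y2 = False.
From (y2 || !y1) and y2 = False: y1 = False.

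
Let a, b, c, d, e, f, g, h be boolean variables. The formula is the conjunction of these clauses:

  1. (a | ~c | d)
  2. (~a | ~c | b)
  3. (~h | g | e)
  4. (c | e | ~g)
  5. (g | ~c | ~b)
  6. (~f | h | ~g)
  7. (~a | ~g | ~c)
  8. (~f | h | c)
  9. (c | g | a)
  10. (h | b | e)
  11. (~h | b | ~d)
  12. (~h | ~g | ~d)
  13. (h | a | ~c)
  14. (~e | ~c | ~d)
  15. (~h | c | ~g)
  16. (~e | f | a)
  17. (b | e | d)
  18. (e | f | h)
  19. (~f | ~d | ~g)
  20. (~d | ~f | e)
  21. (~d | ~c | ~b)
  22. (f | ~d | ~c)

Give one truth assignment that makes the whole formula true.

a = T  b = T  c = F  d = T  e = T  f = F  g = F  h = F

Check each clause:
  1. (~c | a | d) — a is true.
  2. (~c | b | ~a) — b is true.
  3. (e | ~h | g) — ~h is true.
  4. (e | c | ~g) — ~g is true.
  5. (~c | ~b | g) — ~c is true.
  6. (~f | ~g | h) — ~g is true.
  7. (~g | ~a | ~c) — ~g is true.
  8. (~f | c | h) — ~f is true.
  9. (a | c | g) — a is true.
  10. (h | b | e) — b is true.
  11. (~d | b | ~h) — ~h is true.
  12. (~d | ~g | ~h) — ~h is true.
  13. (a | ~c | h) — a is true.
  14. (~e | ~c | ~d) — ~c is true.
  15. (~g | ~h | c) — ~h is true.
  16. (a | ~e | f) — a is true.
  17. (b | d | e) — b is true.
  18. (h | e | f) — e is true.
  19. (~g | ~d | ~f) — ~g is true.
  20. (e | ~f | ~d) — ~f is true.
  21. (~c | ~b | ~d) — ~c is true.
  22. (~d | f | ~c) — ~c is true.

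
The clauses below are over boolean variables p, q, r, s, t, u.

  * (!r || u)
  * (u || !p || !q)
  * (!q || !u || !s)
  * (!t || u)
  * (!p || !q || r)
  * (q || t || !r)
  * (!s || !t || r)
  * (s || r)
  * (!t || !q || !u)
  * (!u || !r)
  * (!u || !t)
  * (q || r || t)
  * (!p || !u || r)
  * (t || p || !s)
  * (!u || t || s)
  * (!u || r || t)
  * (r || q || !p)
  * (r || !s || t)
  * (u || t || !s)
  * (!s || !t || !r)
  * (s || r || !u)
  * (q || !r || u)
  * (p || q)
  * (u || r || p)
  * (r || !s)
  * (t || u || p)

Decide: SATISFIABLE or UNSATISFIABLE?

UNSATISFIABLE

r = True:
  propagation gives u=True; an empty clause results — contradiction.
r = False:
  propagation gives s=True; an empty clause results — contradiction.
Every branch closes, so no satisfying assignment exists.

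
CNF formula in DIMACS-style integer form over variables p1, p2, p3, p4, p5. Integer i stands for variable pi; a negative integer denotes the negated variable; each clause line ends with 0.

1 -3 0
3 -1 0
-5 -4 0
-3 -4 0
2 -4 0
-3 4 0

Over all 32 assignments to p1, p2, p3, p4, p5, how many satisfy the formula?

The models are:
  p1=0 p2=0 p3=0 p4=0 p5=0
  p1=0 p2=0 p3=0 p4=0 p5=1
  p1=0 p2=1 p3=0 p4=0 p5=0
  p1=0 p2=1 p3=0 p4=0 p5=1
  p1=0 p2=1 p3=0 p4=1 p5=0
Count: 5.

5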